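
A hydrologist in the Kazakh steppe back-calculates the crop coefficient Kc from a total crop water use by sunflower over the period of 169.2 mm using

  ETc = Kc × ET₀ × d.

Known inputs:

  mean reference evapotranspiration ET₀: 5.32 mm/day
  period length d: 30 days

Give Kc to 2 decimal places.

1.06

ETc = Kc × ET₀ × d  ⇒  Kc = ETc / (ET₀ × d)
Kc = 169.2 / (5.32 × 30) = 169.2 / 159.60 = 1.0602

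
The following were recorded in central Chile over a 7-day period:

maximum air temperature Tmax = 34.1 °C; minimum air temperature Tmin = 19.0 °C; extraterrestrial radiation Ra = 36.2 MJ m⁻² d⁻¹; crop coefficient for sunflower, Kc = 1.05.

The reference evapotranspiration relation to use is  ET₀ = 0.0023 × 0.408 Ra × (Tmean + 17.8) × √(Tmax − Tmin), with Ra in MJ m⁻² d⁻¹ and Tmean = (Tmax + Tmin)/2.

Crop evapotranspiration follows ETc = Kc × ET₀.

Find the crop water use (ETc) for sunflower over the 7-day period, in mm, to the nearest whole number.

43 mm

Tmean = (34.1 + 19.0)/2 = 26.55 °C
0.408 Ra = 0.408 × 36.2 = 14.7696 mm/d equivalent
ET₀ = 0.0023 × 14.7696 × (26.55 + 17.8) × √15.1 = 0.0023 × 14.7696 × 44.35 × 3.8859 = 5.8544 mm/d
ETc = Kc × ET₀ = 1.05 × 5.8544 = 6.1471 mm/d
Over 7 days: 6.1471 × 7 = 43.030 mm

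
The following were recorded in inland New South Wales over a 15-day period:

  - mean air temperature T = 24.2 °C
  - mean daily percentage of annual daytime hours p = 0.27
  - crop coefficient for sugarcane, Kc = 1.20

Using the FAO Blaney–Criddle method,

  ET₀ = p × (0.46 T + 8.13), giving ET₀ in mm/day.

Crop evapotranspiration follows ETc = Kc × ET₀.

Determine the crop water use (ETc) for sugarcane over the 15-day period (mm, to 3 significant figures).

ET₀ = 0.27 × (0.46 × 24.2 + 8.13) = 0.27 × 19.262 = 5.2007 mm/d
ETc = Kc × ET₀ = 1.20 × 5.2007 = 6.2408 mm/d
Over 15 days: 6.2408 × 15 = 93.612 mm

93.6 mm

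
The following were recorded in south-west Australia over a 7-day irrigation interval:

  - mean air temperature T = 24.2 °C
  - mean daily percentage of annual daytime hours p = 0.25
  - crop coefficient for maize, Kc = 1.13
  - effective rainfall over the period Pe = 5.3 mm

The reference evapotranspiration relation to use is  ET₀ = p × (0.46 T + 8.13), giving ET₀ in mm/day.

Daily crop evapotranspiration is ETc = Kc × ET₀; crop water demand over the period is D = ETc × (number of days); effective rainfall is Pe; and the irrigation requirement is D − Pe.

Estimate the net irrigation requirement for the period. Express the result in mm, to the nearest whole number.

ET₀ = 0.25 × (0.46 × 24.2 + 8.13) = 0.25 × 19.262 = 4.8155 mm/d
ETc = Kc × ET₀ = 1.13 × 4.8155 = 5.4415 mm/d
Crop demand D = ETc × 7 d = 5.4415 × 7 = 38.091 mm
D − Pe = 38.091 − 5.3 = 32.791 mm

33 mm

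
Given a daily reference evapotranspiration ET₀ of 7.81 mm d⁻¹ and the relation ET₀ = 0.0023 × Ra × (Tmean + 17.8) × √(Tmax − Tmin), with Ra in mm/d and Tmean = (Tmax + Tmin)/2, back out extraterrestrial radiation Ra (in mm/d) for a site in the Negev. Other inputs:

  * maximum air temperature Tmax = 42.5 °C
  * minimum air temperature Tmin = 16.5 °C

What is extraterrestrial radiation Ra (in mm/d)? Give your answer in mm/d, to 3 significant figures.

14.1 mm/d

Tmean = 29.50 °C; √ΔT = 5.0990
Ra = ET₀ / [0.0023 × (Tmean+17.8) × √ΔT] = 7.81 / (0.0023 × 47.30 × 5.0990) = 14.079 mm/d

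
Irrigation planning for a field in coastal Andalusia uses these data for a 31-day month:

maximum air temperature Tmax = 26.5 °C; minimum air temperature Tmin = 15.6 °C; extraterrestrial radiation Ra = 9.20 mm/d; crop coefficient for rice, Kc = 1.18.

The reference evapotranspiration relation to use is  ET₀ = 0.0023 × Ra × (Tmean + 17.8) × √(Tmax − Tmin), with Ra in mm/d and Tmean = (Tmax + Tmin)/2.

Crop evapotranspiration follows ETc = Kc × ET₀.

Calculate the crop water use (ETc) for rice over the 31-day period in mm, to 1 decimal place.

Tmean = (26.5 + 15.6)/2 = 21.05 °C
ET₀ = 0.0023 × 9.20 × (21.05 + 17.8) × √10.9 = 0.0023 × 9.20 × 38.85 × 3.3015 = 2.7141 mm/d
ETc = Kc × ET₀ = 1.18 × 2.7141 = 3.2026 mm/d
Over 31 days: 3.2026 × 31 = 99.281 mm

99.3 mm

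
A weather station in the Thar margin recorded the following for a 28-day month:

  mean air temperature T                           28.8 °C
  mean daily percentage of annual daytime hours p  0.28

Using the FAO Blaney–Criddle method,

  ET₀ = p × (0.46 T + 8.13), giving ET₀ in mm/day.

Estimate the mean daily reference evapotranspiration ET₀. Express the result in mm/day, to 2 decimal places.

5.99 mm/day

ET₀ = 0.28 × (0.46 × 28.8 + 8.13) = 0.28 × 21.378 = 5.9858 mm/d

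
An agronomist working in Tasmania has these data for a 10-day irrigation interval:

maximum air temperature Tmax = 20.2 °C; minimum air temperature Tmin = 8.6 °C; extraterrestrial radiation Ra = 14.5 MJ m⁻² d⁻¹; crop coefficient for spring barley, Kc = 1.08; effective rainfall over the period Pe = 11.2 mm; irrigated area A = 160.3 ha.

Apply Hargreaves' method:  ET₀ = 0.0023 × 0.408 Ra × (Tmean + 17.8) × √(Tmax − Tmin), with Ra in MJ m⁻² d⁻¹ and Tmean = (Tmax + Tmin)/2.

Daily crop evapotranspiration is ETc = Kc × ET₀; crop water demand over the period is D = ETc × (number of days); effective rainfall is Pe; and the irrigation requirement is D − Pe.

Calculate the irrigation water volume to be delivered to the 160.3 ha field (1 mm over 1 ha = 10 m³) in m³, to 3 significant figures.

7880 m³

Tmean = (20.2 + 8.6)/2 = 14.40 °C
0.408 Ra = 0.408 × 14.5 = 5.9160 mm/d equivalent
ET₀ = 0.0023 × 5.9160 × (14.40 + 17.8) × √11.6 = 0.0023 × 5.9160 × 32.20 × 3.4059 = 1.4923 mm/d
ETc = Kc × ET₀ = 1.08 × 1.4923 = 1.6117 mm/d
Crop demand D = ETc × 10 d = 1.6117 × 10 = 16.117 mm
D − Pe = 16.117 − 11.2 = 4.917 mm
Volume = 4.917 mm × 160.3 ha × 10 = 7882.0 m³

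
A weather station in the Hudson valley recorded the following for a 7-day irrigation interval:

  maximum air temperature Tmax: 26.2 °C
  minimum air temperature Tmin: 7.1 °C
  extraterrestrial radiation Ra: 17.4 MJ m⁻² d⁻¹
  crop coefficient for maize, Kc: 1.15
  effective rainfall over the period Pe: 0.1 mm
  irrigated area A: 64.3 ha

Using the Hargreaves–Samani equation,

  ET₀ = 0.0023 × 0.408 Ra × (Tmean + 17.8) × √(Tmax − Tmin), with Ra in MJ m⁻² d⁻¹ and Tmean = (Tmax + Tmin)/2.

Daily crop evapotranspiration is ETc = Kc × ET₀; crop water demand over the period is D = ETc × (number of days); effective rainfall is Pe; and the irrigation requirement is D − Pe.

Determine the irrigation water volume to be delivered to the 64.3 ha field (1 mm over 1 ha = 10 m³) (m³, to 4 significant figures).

12660 m³

Tmean = (26.2 + 7.1)/2 = 16.65 °C
0.408 Ra = 0.408 × 17.4 = 7.0992 mm/d equivalent
ET₀ = 0.0023 × 7.0992 × (16.65 + 17.8) × √19.1 = 0.0023 × 7.0992 × 34.45 × 4.3704 = 2.4584 mm/d
ETc = Kc × ET₀ = 1.15 × 2.4584 = 2.8272 mm/d
Crop demand D = ETc × 7 d = 2.8272 × 7 = 19.790 mm
D − Pe = 19.790 − 0.1 = 19.690 mm
Volume = 19.690 mm × 64.3 ha × 10 = 12660.7 m³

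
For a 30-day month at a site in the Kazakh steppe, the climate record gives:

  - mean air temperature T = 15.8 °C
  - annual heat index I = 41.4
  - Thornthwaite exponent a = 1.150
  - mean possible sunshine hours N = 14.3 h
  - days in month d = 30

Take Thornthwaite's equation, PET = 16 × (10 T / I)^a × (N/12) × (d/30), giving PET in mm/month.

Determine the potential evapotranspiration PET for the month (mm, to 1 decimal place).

10T/I = 10 × 15.8 / 41.4 = 3.8164
(10T/I)^a = 3.8164^1.150 = 4.6655
Uncorrected PET = 16 × 4.6655 = 74.648 mm
Correction = (N/12)(d/30) = (14.3/12)(30/30) = 1.1917
PET = 74.648 × 1.1917 = 88.958 mm/month

89.0 mm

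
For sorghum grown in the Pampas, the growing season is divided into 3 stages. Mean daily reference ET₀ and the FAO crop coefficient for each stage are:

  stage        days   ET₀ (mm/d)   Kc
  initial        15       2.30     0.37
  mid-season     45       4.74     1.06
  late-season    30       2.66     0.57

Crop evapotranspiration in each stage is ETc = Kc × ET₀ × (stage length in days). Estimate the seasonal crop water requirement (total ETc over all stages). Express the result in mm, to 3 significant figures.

284 mm

initial: 0.37 × 2.30 × 15 = 12.77 mm
mid-season: 1.06 × 4.74 × 45 = 226.10 mm
late-season: 0.57 × 2.66 × 30 = 45.49 mm
Seasonal total = 284.36 mm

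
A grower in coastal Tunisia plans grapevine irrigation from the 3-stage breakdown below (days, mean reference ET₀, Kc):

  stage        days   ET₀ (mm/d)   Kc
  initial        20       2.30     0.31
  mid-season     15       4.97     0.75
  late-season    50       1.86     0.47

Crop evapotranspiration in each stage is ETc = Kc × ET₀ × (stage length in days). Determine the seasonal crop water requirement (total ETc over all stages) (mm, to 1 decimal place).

113.9 mm

initial: 0.31 × 2.30 × 20 = 14.26 mm
mid-season: 0.75 × 4.97 × 15 = 55.91 mm
late-season: 0.47 × 1.86 × 50 = 43.71 mm
Seasonal total = 113.88 mm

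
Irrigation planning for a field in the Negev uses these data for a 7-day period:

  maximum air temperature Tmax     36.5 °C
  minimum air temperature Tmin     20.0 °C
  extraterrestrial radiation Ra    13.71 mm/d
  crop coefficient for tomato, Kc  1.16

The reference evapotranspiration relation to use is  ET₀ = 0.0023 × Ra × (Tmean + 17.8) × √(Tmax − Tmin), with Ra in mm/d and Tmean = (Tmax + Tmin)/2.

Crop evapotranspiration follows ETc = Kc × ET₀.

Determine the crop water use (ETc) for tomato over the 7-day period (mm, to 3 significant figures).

Tmean = (36.5 + 20.0)/2 = 28.25 °C
ET₀ = 0.0023 × 13.71 × (28.25 + 17.8) × √16.5 = 0.0023 × 13.71 × 46.05 × 4.0620 = 5.8984 mm/d
ETc = Kc × ET₀ = 1.16 × 5.8984 = 6.8421 mm/d
Over 7 days: 6.8421 × 7 = 47.895 mm

47.9 mm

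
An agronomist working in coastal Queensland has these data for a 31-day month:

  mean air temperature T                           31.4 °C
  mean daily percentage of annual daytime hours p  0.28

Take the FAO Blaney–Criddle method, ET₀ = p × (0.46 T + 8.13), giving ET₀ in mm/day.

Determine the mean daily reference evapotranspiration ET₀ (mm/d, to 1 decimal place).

ET₀ = 0.28 × (0.46 × 31.4 + 8.13) = 0.28 × 22.574 = 6.3207 mm/d

6.3 mm/d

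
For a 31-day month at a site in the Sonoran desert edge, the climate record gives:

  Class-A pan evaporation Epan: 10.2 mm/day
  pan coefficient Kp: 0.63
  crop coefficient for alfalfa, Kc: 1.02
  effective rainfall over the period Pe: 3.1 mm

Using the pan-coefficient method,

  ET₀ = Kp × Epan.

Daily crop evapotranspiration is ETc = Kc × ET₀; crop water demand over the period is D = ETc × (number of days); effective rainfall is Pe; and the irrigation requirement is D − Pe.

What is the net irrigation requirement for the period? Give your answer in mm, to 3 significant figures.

200 mm

ET₀ = 0.63 × 10.2 = 6.4260 mm/d
ETc = Kc × ET₀ = 1.02 × 6.4260 = 6.5545 mm/d
Crop demand D = ETc × 31 d = 6.5545 × 31 = 203.190 mm
D − Pe = 203.190 − 3.1 = 200.090 mm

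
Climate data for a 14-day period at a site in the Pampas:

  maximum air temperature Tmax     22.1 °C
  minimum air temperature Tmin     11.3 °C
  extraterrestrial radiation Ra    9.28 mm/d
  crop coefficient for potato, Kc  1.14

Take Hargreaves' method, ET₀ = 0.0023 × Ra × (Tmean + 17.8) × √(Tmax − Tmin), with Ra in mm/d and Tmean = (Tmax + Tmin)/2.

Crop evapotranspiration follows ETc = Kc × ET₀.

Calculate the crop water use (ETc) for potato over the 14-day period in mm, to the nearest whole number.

39 mm

Tmean = (22.1 + 11.3)/2 = 16.70 °C
ET₀ = 0.0023 × 9.28 × (16.70 + 17.8) × √10.8 = 0.0023 × 9.28 × 34.50 × 3.2863 = 2.4199 mm/d
ETc = Kc × ET₀ = 1.14 × 2.4199 = 2.7587 mm/d
Over 14 days: 2.7587 × 14 = 38.622 mm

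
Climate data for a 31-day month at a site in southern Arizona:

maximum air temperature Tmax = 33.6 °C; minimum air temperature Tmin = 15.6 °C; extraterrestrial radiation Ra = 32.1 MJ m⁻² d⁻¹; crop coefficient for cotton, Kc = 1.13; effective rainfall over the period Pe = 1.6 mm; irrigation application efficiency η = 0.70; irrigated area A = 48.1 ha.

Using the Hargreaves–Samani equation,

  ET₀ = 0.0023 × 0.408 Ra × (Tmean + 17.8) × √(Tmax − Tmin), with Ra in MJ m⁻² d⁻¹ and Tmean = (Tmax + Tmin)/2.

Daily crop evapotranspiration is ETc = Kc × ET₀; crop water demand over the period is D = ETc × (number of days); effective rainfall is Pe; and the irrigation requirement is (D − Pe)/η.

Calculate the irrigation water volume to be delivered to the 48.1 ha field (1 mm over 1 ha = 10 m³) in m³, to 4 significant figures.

Tmean = (33.6 + 15.6)/2 = 24.60 °C
0.408 Ra = 0.408 × 32.1 = 13.0968 mm/d equivalent
ET₀ = 0.0023 × 13.0968 × (24.60 + 17.8) × √18.0 = 0.0023 × 13.0968 × 42.40 × 4.2426 = 5.4186 mm/d
ETc = Kc × ET₀ = 1.13 × 5.4186 = 6.1230 mm/d
Crop demand D = ETc × 31 d = 6.1230 × 31 = 189.813 mm
D − Pe = 189.813 − 1.6 = 188.213 mm
Gross irrigation = 188.213 / 0.70 = 268.876 mm
Volume = 268.876 mm × 48.1 ha × 10 = 129329.4 m³

129300 m³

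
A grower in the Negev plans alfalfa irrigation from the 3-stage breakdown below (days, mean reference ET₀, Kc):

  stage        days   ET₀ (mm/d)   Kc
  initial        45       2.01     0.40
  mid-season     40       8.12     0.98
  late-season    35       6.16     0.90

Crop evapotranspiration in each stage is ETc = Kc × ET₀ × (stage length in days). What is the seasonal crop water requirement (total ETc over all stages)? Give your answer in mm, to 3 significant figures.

initial: 0.40 × 2.01 × 45 = 36.18 mm
mid-season: 0.98 × 8.12 × 40 = 318.30 mm
late-season: 0.90 × 6.16 × 35 = 194.04 mm
Seasonal total = 548.52 mm

549 mm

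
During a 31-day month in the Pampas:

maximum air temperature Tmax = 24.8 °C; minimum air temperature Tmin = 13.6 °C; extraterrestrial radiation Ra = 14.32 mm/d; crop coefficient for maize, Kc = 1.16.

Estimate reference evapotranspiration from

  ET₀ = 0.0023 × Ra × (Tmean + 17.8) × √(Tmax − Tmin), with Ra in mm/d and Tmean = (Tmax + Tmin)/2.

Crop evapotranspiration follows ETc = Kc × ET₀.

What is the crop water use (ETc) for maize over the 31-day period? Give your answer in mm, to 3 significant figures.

147 mm

Tmean = (24.8 + 13.6)/2 = 19.20 °C
ET₀ = 0.0023 × 14.32 × (19.20 + 17.8) × √11.2 = 0.0023 × 14.32 × 37.00 × 3.3466 = 4.0783 mm/d
ETc = Kc × ET₀ = 1.16 × 4.0783 = 4.7308 mm/d
Over 31 days: 4.7308 × 31 = 146.655 mm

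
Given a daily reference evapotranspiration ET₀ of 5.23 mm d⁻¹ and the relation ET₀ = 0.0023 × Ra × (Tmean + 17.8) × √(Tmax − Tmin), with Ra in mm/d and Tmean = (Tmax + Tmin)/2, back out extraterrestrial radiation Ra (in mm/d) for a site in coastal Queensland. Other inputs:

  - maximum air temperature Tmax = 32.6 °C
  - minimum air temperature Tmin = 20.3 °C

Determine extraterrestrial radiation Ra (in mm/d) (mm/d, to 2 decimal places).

14.65 mm/d

Tmean = 26.45 °C; √ΔT = 3.5071
Ra = ET₀ / [0.0023 × (Tmean+17.8) × √ΔT] = 5.23 / (0.0023 × 44.25 × 3.5071) = 14.653 mm/d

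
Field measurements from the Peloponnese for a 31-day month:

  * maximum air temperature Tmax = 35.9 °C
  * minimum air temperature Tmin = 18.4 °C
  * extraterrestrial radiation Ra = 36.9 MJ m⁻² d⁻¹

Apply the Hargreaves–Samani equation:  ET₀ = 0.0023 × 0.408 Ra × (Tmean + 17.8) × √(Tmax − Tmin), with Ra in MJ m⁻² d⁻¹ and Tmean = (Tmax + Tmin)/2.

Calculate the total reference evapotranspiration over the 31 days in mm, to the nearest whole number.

202 mm

Tmean = (35.9 + 18.4)/2 = 27.15 °C
0.408 Ra = 0.408 × 36.9 = 15.0552 mm/d equivalent
ET₀ = 0.0023 × 15.0552 × (27.15 + 17.8) × √17.5 = 0.0023 × 15.0552 × 44.95 × 4.1833 = 6.5112 mm/d
Over 31 days: 6.5112 × 31 = 201.847 mm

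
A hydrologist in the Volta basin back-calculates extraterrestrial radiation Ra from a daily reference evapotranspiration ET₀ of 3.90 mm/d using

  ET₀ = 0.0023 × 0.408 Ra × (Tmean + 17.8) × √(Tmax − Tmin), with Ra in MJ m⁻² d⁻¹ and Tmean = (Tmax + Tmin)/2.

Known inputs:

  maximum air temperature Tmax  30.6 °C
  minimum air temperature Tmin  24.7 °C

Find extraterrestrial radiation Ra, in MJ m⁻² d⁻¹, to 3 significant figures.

Tmean = (30.6+24.7)/2 = 27.65 °C; ΔT = 5.9
Ra = ET₀ / [0.0023 × 0.408 × (Tmean+17.8) × √ΔT]
   = 3.90 / (0.0023 × 0.408 × 45.45 × 2.4290) = 37.646 MJ m⁻² d⁻¹

37.6 MJ m⁻² d⁻¹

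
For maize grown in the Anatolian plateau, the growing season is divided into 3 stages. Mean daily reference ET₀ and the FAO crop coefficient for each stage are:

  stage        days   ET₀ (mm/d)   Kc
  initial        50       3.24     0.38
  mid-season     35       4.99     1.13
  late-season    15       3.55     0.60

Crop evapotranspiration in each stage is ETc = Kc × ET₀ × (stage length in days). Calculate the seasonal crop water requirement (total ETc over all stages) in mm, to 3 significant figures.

291 mm

initial: 0.38 × 3.24 × 50 = 61.56 mm
mid-season: 1.13 × 4.99 × 35 = 197.35 mm
late-season: 0.60 × 3.55 × 15 = 31.95 mm
Seasonal total = 290.86 mm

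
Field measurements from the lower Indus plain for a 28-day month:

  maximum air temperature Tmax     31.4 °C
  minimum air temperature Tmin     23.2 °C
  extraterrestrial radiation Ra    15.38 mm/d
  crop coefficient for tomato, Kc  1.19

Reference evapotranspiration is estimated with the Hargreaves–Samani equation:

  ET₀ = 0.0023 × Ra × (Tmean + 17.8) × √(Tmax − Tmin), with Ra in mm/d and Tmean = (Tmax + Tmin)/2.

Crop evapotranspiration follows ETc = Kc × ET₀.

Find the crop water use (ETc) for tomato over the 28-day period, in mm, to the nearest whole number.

Tmean = (31.4 + 23.2)/2 = 27.30 °C
ET₀ = 0.0023 × 15.38 × (27.30 + 17.8) × √8.2 = 0.0023 × 15.38 × 45.10 × 2.8636 = 4.5685 mm/d
ETc = Kc × ET₀ = 1.19 × 4.5685 = 5.4365 mm/d
Over 28 days: 5.4365 × 28 = 152.222 mm

152 mm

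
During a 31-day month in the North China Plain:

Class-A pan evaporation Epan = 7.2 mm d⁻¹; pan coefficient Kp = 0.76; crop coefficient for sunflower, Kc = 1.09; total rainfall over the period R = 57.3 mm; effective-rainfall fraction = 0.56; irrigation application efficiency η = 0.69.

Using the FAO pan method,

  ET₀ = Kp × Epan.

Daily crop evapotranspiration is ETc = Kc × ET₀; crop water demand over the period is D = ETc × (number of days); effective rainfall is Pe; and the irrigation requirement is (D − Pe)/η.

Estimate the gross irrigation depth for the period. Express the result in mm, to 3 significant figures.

ET₀ = 0.76 × 7.2 = 5.4720 mm/d
ETc = Kc × ET₀ = 1.09 × 5.4720 = 5.9645 mm/d
Crop demand D = ETc × 31 d = 5.9645 × 31 = 184.900 mm
Pe = 0.56 × 57.3 = 32.088 mm
D − Pe = 184.900 − 32.088 = 152.812 mm
Gross irrigation = 152.812 / 0.69 = 221.467 mm

221 mm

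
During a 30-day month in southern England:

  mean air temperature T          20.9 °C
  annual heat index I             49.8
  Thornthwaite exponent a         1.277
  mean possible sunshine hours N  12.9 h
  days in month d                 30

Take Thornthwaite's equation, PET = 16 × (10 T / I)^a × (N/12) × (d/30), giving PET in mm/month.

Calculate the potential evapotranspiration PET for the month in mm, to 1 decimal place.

107.4 mm

10T/I = 10 × 20.9 / 49.8 = 4.1968
(10T/I)^a = 4.1968^1.277 = 6.2441
Uncorrected PET = 16 × 6.2441 = 99.906 mm
Correction = (N/12)(d/30) = (12.9/12)(30/30) = 1.0750
PET = 99.906 × 1.0750 = 107.399 mm/month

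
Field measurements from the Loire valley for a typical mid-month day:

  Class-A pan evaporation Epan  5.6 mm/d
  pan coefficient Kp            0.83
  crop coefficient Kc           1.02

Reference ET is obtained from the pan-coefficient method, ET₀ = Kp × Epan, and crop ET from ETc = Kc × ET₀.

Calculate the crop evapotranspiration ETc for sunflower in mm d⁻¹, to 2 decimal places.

ET₀ = 0.83 × 5.6 = 4.6480 mm/d
ETc = Kc × ET₀ = 1.02 × 4.6480 = 4.7410 mm/d

4.74 mm d⁻¹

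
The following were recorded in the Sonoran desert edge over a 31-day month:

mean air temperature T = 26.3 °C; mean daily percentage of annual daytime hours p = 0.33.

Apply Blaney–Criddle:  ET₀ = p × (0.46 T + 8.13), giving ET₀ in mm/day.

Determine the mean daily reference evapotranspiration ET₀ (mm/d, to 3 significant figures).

ET₀ = 0.33 × (0.46 × 26.3 + 8.13) = 0.33 × 20.228 = 6.6752 mm/d

6.68 mm/d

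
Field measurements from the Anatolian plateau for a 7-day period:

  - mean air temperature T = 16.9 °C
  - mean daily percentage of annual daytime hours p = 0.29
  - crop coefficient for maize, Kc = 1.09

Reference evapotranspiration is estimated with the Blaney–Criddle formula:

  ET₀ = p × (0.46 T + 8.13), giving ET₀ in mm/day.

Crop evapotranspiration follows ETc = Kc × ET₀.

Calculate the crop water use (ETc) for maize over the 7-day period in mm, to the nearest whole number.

ET₀ = 0.29 × (0.46 × 16.9 + 8.13) = 0.29 × 15.904 = 4.6122 mm/d
ETc = Kc × ET₀ = 1.09 × 4.6122 = 5.0273 mm/d
Over 7 days: 5.0273 × 7 = 35.191 mm

35 mm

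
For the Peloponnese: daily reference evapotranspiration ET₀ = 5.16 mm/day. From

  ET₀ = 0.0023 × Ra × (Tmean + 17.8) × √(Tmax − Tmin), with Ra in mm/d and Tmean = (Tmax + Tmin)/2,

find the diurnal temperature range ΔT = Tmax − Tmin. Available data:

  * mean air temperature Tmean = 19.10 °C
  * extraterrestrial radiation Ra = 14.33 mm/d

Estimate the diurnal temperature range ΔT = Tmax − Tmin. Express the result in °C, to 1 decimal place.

√ΔT = ET₀ / [0.0023 × Ra × (Tmean+17.8)] = 5.16 / (0.0023 × 14.33 × 36.90) = 4.2428
ΔT = 4.2428² = 18.001 °C

18.0 °C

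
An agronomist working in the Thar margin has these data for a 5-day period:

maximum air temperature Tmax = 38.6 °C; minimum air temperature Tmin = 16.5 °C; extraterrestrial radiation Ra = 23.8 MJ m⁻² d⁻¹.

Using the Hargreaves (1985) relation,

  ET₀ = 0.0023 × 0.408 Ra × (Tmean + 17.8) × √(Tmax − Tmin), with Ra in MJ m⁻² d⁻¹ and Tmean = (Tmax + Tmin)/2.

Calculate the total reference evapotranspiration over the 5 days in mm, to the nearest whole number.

Tmean = (38.6 + 16.5)/2 = 27.55 °C
0.408 Ra = 0.408 × 23.8 = 9.7104 mm/d equivalent
ET₀ = 0.0023 × 9.7104 × (27.55 + 17.8) × √22.1 = 0.0023 × 9.7104 × 45.35 × 4.7011 = 4.7615 mm/d
Over 5 days: 4.7615 × 5 = 23.808 mm

24 mm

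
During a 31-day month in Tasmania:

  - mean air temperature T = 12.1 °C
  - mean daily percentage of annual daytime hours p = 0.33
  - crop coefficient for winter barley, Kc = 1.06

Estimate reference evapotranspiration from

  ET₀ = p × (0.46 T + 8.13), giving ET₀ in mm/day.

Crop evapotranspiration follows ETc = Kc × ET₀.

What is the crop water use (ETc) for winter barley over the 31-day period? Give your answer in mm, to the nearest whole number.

ET₀ = 0.33 × (0.46 × 12.1 + 8.13) = 0.33 × 13.696 = 4.5197 mm/d
ETc = Kc × ET₀ = 1.06 × 4.5197 = 4.7909 mm/d
Over 31 days: 4.7909 × 31 = 148.518 mm

149 mm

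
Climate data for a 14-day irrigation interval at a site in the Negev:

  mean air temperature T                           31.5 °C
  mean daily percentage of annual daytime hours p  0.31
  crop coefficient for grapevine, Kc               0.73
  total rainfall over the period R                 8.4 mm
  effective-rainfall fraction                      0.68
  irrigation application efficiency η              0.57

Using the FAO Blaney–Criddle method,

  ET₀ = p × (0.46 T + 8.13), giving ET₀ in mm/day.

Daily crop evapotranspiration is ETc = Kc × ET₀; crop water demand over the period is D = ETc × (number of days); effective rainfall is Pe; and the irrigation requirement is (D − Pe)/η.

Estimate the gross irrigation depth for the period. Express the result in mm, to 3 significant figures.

ET₀ = 0.31 × (0.46 × 31.5 + 8.13) = 0.31 × 22.620 = 7.0122 mm/d
ETc = Kc × ET₀ = 0.73 × 7.0122 = 5.1189 mm/d
Crop demand D = ETc × 14 d = 5.1189 × 14 = 71.665 mm
Pe = 0.68 × 8.4 = 5.712 mm
D − Pe = 71.665 − 5.712 = 65.953 mm
Gross irrigation = 65.953 / 0.57 = 115.707 mm

116 mm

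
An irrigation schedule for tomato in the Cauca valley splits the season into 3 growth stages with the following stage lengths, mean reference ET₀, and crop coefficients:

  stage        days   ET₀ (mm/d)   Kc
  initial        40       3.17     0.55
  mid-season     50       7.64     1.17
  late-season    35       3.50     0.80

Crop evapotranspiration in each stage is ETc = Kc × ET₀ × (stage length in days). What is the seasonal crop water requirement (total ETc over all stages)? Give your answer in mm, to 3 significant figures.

615 mm

initial: 0.55 × 3.17 × 40 = 69.74 mm
mid-season: 1.17 × 7.64 × 50 = 446.94 mm
late-season: 0.80 × 3.50 × 35 = 98.00 mm
Seasonal total = 614.68 mm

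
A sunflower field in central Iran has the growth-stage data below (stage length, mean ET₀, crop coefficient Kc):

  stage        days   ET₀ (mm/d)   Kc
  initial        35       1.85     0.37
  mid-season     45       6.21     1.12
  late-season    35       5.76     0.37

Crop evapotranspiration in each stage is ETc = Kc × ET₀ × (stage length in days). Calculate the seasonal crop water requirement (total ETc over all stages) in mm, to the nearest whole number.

initial: 0.37 × 1.85 × 35 = 23.96 mm
mid-season: 1.12 × 6.21 × 45 = 312.98 mm
late-season: 0.37 × 5.76 × 35 = 74.59 mm
Seasonal total = 411.53 mm

412 mm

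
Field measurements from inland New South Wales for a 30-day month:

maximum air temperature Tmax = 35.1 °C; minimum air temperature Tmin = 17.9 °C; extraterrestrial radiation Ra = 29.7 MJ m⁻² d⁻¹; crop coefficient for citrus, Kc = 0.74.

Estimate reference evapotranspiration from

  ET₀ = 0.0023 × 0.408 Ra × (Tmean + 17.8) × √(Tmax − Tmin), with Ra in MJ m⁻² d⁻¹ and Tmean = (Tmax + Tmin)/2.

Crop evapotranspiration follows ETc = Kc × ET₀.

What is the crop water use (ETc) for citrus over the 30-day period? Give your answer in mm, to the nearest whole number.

Tmean = (35.1 + 17.9)/2 = 26.50 °C
0.408 Ra = 0.408 × 29.7 = 12.1176 mm/d equivalent
ET₀ = 0.0023 × 12.1176 × (26.50 + 17.8) × √17.2 = 0.0023 × 12.1176 × 44.30 × 4.1473 = 5.1205 mm/d
ETc = Kc × ET₀ = 0.74 × 5.1205 = 3.7892 mm/d
Over 30 days: 3.7892 × 30 = 113.676 mm

114 mm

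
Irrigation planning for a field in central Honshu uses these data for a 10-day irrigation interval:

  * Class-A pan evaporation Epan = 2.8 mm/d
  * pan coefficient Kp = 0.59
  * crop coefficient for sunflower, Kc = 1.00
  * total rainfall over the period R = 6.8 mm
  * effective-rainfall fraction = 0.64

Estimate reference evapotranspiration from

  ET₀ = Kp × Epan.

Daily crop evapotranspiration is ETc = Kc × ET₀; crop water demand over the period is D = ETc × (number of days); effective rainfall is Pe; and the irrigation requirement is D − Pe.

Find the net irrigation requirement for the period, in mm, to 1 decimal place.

12.2 mm

ET₀ = 0.59 × 2.8 = 1.6520 mm/d
ETc = Kc × ET₀ = 1.00 × 1.6520 = 1.6520 mm/d
Crop demand D = ETc × 10 d = 1.6520 × 10 = 16.520 mm
Pe = 0.64 × 6.8 = 4.352 mm
D − Pe = 16.520 − 4.352 = 12.168 mm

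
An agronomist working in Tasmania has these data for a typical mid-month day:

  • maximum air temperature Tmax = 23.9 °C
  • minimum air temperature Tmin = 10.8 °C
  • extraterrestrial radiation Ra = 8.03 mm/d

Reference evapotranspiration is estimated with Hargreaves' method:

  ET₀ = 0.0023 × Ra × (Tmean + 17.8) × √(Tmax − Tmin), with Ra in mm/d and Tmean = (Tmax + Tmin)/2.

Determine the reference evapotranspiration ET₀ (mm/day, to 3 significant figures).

2.35 mm/day

Tmean = (23.9 + 10.8)/2 = 17.35 °C
ET₀ = 0.0023 × 8.03 × (17.35 + 17.8) × √13.1 = 0.0023 × 8.03 × 35.15 × 3.6194 = 2.3497 mm/d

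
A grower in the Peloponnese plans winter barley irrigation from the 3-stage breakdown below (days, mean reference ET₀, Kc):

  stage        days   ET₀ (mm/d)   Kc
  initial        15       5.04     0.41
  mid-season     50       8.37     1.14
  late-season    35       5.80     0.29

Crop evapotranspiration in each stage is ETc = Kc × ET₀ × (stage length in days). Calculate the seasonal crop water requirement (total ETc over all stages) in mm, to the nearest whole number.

initial: 0.41 × 5.04 × 15 = 31.00 mm
mid-season: 1.14 × 8.37 × 50 = 477.09 mm
late-season: 0.29 × 5.80 × 35 = 58.87 mm
Seasonal total = 566.96 mm

567 mm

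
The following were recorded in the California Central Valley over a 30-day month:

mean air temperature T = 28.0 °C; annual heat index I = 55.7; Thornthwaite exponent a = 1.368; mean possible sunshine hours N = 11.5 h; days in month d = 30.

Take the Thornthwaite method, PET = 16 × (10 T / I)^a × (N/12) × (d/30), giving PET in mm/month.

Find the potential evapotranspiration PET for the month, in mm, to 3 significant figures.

140 mm

10T/I = 10 × 28.0 / 55.7 = 5.0269
(10T/I)^a = 5.0269^1.368 = 9.1071
Uncorrected PET = 16 × 9.1071 = 145.714 mm
Correction = (N/12)(d/30) = (11.5/12)(30/30) = 0.9583
PET = 145.714 × 0.9583 = 139.638 mm/month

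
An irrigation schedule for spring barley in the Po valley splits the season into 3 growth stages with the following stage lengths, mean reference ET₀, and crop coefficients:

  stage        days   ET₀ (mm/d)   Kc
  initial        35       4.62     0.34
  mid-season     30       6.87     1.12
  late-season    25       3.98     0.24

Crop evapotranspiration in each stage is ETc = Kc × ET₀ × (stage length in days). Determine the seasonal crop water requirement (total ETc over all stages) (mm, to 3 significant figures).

initial: 0.34 × 4.62 × 35 = 54.98 mm
mid-season: 1.12 × 6.87 × 30 = 230.83 mm
late-season: 0.24 × 3.98 × 25 = 23.88 mm
Seasonal total = 309.69 mm

310 mm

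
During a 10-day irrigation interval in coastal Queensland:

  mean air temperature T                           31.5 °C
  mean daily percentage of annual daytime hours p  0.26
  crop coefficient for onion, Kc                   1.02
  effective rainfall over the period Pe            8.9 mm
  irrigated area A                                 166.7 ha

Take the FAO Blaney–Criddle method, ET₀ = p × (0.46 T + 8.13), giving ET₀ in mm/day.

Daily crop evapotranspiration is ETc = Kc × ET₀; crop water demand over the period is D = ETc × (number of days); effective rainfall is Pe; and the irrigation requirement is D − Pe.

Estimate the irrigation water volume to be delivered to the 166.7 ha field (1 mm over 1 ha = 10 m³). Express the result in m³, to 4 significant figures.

ET₀ = 0.26 × (0.46 × 31.5 + 8.13) = 0.26 × 22.620 = 5.8812 mm/d
ETc = Kc × ET₀ = 1.02 × 5.8812 = 5.9988 mm/d
Crop demand D = ETc × 10 d = 5.9988 × 10 = 59.988 mm
D − Pe = 59.988 − 8.9 = 51.088 mm
Volume = 51.088 mm × 166.7 ha × 10 = 85163.7 m³

85160 m³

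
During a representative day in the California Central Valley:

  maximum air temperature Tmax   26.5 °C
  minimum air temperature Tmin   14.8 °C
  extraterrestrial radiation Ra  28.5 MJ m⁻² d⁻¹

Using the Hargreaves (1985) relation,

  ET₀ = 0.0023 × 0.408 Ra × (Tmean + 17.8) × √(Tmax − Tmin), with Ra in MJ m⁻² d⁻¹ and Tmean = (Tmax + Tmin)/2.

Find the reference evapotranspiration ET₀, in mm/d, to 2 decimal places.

3.52 mm/d

Tmean = (26.5 + 14.8)/2 = 20.65 °C
0.408 Ra = 0.408 × 28.5 = 11.6280 mm/d equivalent
ET₀ = 0.0023 × 11.6280 × (20.65 + 17.8) × √11.7 = 0.0023 × 11.6280 × 38.45 × 3.4205 = 3.5174 mm/d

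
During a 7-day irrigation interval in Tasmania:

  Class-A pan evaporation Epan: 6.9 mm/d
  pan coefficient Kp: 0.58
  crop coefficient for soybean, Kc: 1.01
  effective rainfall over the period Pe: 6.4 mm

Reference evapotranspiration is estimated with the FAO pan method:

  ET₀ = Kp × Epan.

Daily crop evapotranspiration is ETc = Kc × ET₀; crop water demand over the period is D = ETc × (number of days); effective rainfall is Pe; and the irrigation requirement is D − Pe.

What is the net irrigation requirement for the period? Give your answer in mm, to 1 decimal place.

21.9 mm

ET₀ = 0.58 × 6.9 = 4.0020 mm/d
ETc = Kc × ET₀ = 1.01 × 4.0020 = 4.0420 mm/d
Crop demand D = ETc × 7 d = 4.0420 × 7 = 28.294 mm
D − Pe = 28.294 − 6.4 = 21.894 mm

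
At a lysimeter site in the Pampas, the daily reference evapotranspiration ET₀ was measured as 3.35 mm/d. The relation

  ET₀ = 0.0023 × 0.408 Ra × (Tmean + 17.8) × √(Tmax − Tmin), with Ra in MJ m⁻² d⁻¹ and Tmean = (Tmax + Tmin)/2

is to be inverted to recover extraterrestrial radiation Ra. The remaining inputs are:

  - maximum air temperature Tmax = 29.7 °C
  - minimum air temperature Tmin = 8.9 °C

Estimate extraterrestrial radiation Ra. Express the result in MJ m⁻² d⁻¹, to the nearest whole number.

21 MJ m⁻² d⁻¹

Tmean = (29.7+8.9)/2 = 19.30 °C; ΔT = 20.8
Ra = ET₀ / [0.0023 × 0.408 × (Tmean+17.8) × √ΔT]
   = 3.35 / (0.0023 × 0.408 × 37.10 × 4.5607) = 21.098 MJ m⁻² d⁻¹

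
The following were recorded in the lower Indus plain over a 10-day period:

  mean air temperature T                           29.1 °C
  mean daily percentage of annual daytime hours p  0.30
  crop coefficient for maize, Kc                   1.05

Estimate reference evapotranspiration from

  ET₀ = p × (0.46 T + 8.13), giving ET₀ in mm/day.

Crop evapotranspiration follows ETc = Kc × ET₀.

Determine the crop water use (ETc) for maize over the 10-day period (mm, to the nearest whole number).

68 mm

ET₀ = 0.30 × (0.46 × 29.1 + 8.13) = 0.30 × 21.516 = 6.4548 mm/d
ETc = Kc × ET₀ = 1.05 × 6.4548 = 6.7775 mm/d
Over 10 days: 6.7775 × 10 = 67.775 mm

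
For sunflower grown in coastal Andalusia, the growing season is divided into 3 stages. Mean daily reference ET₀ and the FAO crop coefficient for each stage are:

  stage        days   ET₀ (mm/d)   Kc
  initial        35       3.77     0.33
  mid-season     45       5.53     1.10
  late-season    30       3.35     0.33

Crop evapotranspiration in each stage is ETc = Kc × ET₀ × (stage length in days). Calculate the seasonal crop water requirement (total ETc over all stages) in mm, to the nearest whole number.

350 mm

initial: 0.33 × 3.77 × 35 = 43.54 mm
mid-season: 1.10 × 5.53 × 45 = 273.74 mm
late-season: 0.33 × 3.35 × 30 = 33.17 mm
Seasonal total = 350.45 mm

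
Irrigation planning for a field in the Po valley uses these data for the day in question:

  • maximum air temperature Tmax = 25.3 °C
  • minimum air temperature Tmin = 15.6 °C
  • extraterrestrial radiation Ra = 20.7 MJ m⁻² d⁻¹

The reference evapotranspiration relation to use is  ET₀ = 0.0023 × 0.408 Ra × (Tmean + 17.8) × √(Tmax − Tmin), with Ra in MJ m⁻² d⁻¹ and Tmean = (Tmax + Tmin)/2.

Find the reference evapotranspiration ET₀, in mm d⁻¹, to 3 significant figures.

2.31 mm d⁻¹

Tmean = (25.3 + 15.6)/2 = 20.45 °C
0.408 Ra = 0.408 × 20.7 = 8.4456 mm/d equivalent
ET₀ = 0.0023 × 8.4456 × (20.45 + 17.8) × √9.7 = 0.0023 × 8.4456 × 38.25 × 3.1145 = 2.3141 mm/d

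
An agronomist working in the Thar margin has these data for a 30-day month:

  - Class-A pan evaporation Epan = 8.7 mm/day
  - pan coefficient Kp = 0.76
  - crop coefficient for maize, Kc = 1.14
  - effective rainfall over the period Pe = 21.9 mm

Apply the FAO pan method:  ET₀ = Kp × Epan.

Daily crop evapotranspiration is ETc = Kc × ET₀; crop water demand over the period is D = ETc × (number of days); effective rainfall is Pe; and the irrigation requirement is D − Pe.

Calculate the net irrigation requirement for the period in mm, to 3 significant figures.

ET₀ = 0.76 × 8.7 = 6.6120 mm/d
ETc = Kc × ET₀ = 1.14 × 6.6120 = 7.5377 mm/d
Crop demand D = ETc × 30 d = 7.5377 × 30 = 226.131 mm
D − Pe = 226.131 − 21.9 = 204.231 mm

204 mm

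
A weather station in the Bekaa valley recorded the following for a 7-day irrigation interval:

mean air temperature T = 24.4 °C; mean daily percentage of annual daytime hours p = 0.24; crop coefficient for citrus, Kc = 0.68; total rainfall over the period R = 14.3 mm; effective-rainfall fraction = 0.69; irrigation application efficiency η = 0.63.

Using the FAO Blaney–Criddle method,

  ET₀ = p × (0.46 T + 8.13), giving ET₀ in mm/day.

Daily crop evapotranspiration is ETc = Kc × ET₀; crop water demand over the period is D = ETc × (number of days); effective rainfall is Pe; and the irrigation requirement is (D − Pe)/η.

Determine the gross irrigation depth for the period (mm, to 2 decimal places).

ET₀ = 0.24 × (0.46 × 24.4 + 8.13) = 0.24 × 19.354 = 4.6450 mm/d
ETc = Kc × ET₀ = 0.68 × 4.6450 = 3.1586 mm/d
Crop demand D = ETc × 7 d = 3.1586 × 7 = 22.110 mm
Pe = 0.69 × 14.3 = 9.867 mm
D − Pe = 22.110 − 9.867 = 12.243 mm
Gross irrigation = 12.243 / 0.63 = 19.433 mm

19.43 mm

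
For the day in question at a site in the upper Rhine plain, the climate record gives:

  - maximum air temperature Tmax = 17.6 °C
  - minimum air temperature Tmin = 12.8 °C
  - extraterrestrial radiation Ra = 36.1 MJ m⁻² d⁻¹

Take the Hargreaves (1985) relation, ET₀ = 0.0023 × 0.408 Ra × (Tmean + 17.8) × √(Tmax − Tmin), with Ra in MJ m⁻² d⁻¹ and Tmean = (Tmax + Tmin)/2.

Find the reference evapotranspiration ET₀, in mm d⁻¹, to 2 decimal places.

2.45 mm d⁻¹

Tmean = (17.6 + 12.8)/2 = 15.20 °C
0.408 Ra = 0.408 × 36.1 = 14.7288 mm/d equivalent
ET₀ = 0.0023 × 14.7288 × (15.20 + 17.8) × √4.8 = 0.0023 × 14.7288 × 33.00 × 2.1909 = 2.4492 mm/d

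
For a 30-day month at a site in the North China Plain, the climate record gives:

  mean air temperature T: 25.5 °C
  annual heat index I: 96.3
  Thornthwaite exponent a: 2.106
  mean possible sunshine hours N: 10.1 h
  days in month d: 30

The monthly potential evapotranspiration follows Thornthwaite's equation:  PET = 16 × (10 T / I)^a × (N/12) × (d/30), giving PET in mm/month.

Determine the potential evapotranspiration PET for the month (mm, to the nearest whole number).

105 mm

10T/I = 10 × 25.5 / 96.3 = 2.6480
(10T/I)^a = 2.6480^2.106 = 7.7744
Uncorrected PET = 16 × 7.7744 = 124.390 mm
Correction = (N/12)(d/30) = (10.1/12)(30/30) = 0.8417
PET = 124.390 × 0.8417 = 104.699 mm/month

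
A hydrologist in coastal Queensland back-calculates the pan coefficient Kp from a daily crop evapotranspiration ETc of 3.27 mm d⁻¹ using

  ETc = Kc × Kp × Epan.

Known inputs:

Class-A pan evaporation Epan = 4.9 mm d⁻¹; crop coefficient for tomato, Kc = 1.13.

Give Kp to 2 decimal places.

ETc = Kc × Kp × Epan  ⇒  Kp = ETc / (Kc × Epan)
Kp = 3.27 / (1.13 × 4.9) = 3.27 / 5.537 = 0.5906

0.59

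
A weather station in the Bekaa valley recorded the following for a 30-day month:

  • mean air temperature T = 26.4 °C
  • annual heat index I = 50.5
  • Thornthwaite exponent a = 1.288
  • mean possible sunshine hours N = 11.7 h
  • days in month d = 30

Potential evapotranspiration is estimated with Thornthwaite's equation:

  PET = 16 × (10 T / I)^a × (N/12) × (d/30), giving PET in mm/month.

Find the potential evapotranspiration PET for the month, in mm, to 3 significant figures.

131 mm

10T/I = 10 × 26.4 / 50.5 = 5.2277
(10T/I)^a = 5.2277^1.288 = 8.4175
Uncorrected PET = 16 × 8.4175 = 134.680 mm
Correction = (N/12)(d/30) = (11.7/12)(30/30) = 0.9750
PET = 134.680 × 0.9750 = 131.313 mm/month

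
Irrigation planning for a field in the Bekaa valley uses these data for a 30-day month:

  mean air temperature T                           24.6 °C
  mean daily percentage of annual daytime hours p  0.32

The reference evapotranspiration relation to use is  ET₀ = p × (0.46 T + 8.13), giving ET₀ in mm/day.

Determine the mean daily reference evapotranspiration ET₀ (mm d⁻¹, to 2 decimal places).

6.22 mm d⁻¹

ET₀ = 0.32 × (0.46 × 24.6 + 8.13) = 0.32 × 19.446 = 6.2227 mm/d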